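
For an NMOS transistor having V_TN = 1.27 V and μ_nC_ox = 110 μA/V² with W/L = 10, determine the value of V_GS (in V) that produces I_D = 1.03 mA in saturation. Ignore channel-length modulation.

V_GS = 2.64 V

k_n = μ_nC_ox · (W/L) = 1.1 mA/V².
In saturation I_D = ½ k_n (V_GS − V_TN)², so V_GS − V_TN = √(2 I_D / k_n) = √(2 × 1.03 / 1.1) = 1.37 V.
V_GS = 1.27 + 1.37 = 2.64 V.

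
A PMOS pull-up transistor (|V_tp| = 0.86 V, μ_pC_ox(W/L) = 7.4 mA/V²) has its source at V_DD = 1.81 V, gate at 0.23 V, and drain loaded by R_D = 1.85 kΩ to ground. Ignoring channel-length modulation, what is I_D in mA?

V_SG = V_DD − V_G = 1.81 − 0.23 = 1.58 V, so V_ov = 1.58 − 0.86 = 0.72 V.
Assume saturation: I_D = ½ k_p V_ov² = 0.5 × 7.4 × 0.72² = 1.92 mA, giving V_SD = V_DD − I_D R_D = 1.81 − 1.92 × 1.85 = -1.74 V.
But -1.74 V < V_ov = 0.72 V, so the device is actually in triode.
In triode I_D = k_p[V_ov V_SD − ½ V_SD²] and I_D = (V_DD − V_SD)/R_D. Equating: 6.85 V_SD² − 10.86 V_SD + 1.81 = 0, giving V_SD = 0.189 V (the root below V_ov).
I_D = (1.81 − 0.189) / 1.85 = 0.876 mA.

I_D = 0.876 mA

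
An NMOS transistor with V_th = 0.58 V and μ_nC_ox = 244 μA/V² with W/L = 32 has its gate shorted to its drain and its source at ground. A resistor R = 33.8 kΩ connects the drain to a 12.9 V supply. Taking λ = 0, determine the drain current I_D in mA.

With gate tied to drain, V_GS = V_DS ≥ V_GS − V_th, so the device is in saturation.
k_n = μ_nC_ox · (W/L) = 7.808 mA/V².
KCL at the drain: ½ k_n (V_GS − V_th)² = (V_DD − V_GS)/R.
Let x = V_GS − 0.58. Then 132 x² + x − 12.32 = 0, giving x = 0.302 V (positive root), so V_GS = 0.882 V.
I_D = (V_DD − V_GS)/R = (12.9 − 0.882) / 33.8 = 0.356 mA.

I_D = 0.356 mA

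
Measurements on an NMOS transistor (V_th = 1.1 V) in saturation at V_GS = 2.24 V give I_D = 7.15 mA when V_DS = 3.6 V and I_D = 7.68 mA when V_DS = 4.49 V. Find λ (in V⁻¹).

With V_GS fixed, I_D ∝ (1 + λ V_DS) in saturation, so I_D2/I_D1 = (1 + λ V_DS2)/(1 + λ V_DS1).
7.68/7.15 = 1.074 = (1 + 4.49 λ)/(1 + 3.6 λ).
Solving: λ (I_D1 V_DS2 − I_D2 V_DS1) = I_D2 − I_D1, so λ = (7.68 − 7.15) / (7.15 × 4.49 − 7.68 × 3.6) = 0.53 / 4.46 = 0.119 V⁻¹.

λ = 0.119 V⁻¹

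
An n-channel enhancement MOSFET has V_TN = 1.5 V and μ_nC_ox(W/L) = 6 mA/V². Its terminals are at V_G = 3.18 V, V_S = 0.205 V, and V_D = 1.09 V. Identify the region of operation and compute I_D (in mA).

Triode; I_D = 5.48 mA

V_GS = V_G − V_S = 3.18 − 0.205 = 2.98 V; V_DS = V_D − V_S = 1.09 − 0.205 = 0.885 V.
V_ov = V_GS − V_TN = 2.98 − 1.5 = 1.48 V.
Since V_DS = 0.885 V < V_ov = 1.48 V, the device is in the triode region.
I_D = k_n [V_ov · V_DS − ½ V_DS²] = 6 × [1.48 × 0.885 − 0.5 × 0.885²] = 5.48 mA.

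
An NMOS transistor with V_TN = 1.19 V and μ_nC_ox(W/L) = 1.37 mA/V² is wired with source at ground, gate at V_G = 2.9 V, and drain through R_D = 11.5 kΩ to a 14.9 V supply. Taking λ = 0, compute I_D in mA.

I_D = 1.24 mA

V_GS = V_G = 2.9 V, so V_ov = 2.9 − 1.19 = 1.71 V.
Assume saturation: I_D = ½ k_n V_ov² = 0.5 × 1.37 × 1.71² = 2 mA, giving V_DS = V_DD − I_D R_D = 14.9 − 2 × 11.5 = -8.13 V.
But -8.13 V < V_ov = 1.71 V, so the device is actually in triode.
In triode I_D = k_n[V_ov V_DS − ½ V_DS²] and I_D = (V_DD − V_DS)/R_D. Equating: 7.88 V_DS² − 27.94 V_DS + 14.9 = 0, giving V_DS = 0.654 V (the root below V_ov).
I_D = (14.9 − 0.654) / 11.5 = 1.24 mA.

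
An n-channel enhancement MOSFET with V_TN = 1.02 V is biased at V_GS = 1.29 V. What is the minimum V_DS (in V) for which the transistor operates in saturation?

The boundary between triode and saturation is V_DS = V_GS − V_TN = V_ov.
V_ov = 1.29 − 1.02 = 0.27 V.

V_DS,sat = 0.270 V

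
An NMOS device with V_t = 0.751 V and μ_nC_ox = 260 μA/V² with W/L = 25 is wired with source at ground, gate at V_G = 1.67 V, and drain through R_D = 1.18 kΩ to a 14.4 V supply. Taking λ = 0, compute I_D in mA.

V_GS = V_G = 1.67 V, so V_ov = 1.67 − 0.751 = 0.919 V.
k_n = μ_nC_ox · (W/L) = 6.5 mA/V².
Assume saturation: I_D = ½ k_n V_ov² = 0.5 × 6.5 × 0.919² = 2.74 mA, giving V_DS = V_DD − I_D R_D = 14.4 − 2.74 × 1.18 = 11.2 V.
V_DS = 11.2 V ≥ V_ov = 0.919 V, confirming saturation.

I_D = 2.74 mA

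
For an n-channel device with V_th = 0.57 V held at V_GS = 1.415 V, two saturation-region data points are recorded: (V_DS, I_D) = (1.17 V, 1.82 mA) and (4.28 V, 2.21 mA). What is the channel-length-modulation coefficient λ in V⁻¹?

λ = 0.0749 V⁻¹

With V_GS fixed, I_D ∝ (1 + λ V_DS) in saturation, so I_D2/I_D1 = (1 + λ V_DS2)/(1 + λ V_DS1).
2.21/1.82 = 1.214 = (1 + 4.28 λ)/(1 + 1.17 λ).
Solving: λ (I_D1 V_DS2 − I_D2 V_DS1) = I_D2 − I_D1, so λ = (2.21 − 1.82) / (1.82 × 4.28 − 2.21 × 1.17) = 0.39 / 5.2 = 0.0749 V⁻¹.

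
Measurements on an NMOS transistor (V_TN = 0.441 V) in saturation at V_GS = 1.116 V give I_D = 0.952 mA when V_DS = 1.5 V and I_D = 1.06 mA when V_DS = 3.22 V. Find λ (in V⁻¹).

With V_GS fixed, I_D ∝ (1 + λ V_DS) in saturation, so I_D2/I_D1 = (1 + λ V_DS2)/(1 + λ V_DS1).
1.06/0.952 = 1.113 = (1 + 3.22 λ)/(1 + 1.5 λ).
Solving: λ (I_D1 V_DS2 − I_D2 V_DS1) = I_D2 − I_D1, so λ = (1.06 − 0.952) / (0.952 × 3.22 − 1.06 × 1.5) = 0.108 / 1.48 = 0.0732 V⁻¹.

λ = 0.0732 V⁻¹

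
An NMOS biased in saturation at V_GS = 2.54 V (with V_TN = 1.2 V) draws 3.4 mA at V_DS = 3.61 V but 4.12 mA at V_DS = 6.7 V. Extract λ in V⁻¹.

With V_GS fixed, I_D ∝ (1 + λ V_DS) in saturation, so I_D2/I_D1 = (1 + λ V_DS2)/(1 + λ V_DS1).
4.12/3.4 = 1.212 = (1 + 6.7 λ)/(1 + 3.61 λ).
Solving: λ (I_D1 V_DS2 − I_D2 V_DS1) = I_D2 − I_D1, so λ = (4.12 − 3.4) / (3.4 × 6.7 − 4.12 × 3.61) = 0.72 / 7.91 = 0.0911 V⁻¹.

λ = 0.0911 V⁻¹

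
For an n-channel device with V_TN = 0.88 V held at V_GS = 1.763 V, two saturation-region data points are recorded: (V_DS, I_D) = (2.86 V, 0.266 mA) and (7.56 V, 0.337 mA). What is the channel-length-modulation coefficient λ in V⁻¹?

With V_GS fixed, I_D ∝ (1 + λ V_DS) in saturation, so I_D2/I_D1 = (1 + λ V_DS2)/(1 + λ V_DS1).
0.337/0.266 = 1.267 = (1 + 7.56 λ)/(1 + 2.86 λ).
Solving: λ (I_D1 V_DS2 − I_D2 V_DS1) = I_D2 − I_D1, so λ = (0.337 − 0.266) / (0.266 × 7.56 − 0.337 × 2.86) = 0.071 / 1.05 = 0.0678 V⁻¹.

λ = 0.0678 V⁻¹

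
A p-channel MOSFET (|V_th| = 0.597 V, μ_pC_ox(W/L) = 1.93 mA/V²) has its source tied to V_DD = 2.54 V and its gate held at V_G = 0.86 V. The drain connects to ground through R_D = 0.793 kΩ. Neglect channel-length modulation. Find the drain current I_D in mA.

V_SG = V_DD − V_G = 2.54 − 0.86 = 1.68 V, so V_ov = 1.68 − 0.597 = 1.08 V.
Assume saturation: I_D = ½ k_p V_ov² = 0.5 × 1.93 × 1.08² = 1.13 mA, giving V_SD = V_DD − I_D R_D = 2.54 − 1.13 × 0.793 = 1.64 V.
V_SD = 1.64 V ≥ V_ov = 1.08 V, confirming saturation.

I_D = 1.13 mA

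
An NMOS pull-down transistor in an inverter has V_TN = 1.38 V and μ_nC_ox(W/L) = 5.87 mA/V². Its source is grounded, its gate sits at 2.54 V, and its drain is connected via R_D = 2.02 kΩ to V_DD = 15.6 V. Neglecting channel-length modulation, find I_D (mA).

V_GS = V_G = 2.54 V, so V_ov = 2.54 − 1.38 = 1.16 V.
Assume saturation: I_D = ½ k_n V_ov² = 0.5 × 5.87 × 1.16² = 3.95 mA, giving V_DS = V_DD − I_D R_D = 15.6 − 3.95 × 2.02 = 7.62 V.
V_DS = 7.62 V ≥ V_ov = 1.16 V, confirming saturation.

I_D = 3.95 mA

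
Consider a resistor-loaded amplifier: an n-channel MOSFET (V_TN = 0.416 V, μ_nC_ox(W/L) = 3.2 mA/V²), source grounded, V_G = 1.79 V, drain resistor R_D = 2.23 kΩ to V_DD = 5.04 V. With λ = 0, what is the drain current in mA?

I_D = 2.00 mA

V_GS = V_G = 1.79 V, so V_ov = 1.79 − 0.416 = 1.37 V.
Assume saturation: I_D = ½ k_n V_ov² = 0.5 × 3.2 × 1.37² = 3.02 mA, giving V_DS = V_DD − I_D R_D = 5.04 − 3.02 × 2.23 = -1.7 V.
But -1.7 V < V_ov = 1.37 V, so the device is actually in triode.
In triode I_D = k_n[V_ov V_DS − ½ V_DS²] and I_D = (V_DD − V_DS)/R_D. Equating: 3.57 V_DS² − 10.8 V_DS + 5.04 = 0, giving V_DS = 0.576 V (the root below V_ov).
I_D = (5.04 − 0.576) / 2.23 = 2 mA.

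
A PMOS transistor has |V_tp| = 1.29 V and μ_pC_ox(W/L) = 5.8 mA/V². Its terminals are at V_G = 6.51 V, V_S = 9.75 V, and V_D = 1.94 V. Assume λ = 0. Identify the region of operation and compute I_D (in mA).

V_SG = V_S − V_G = 9.75 − 6.51 = 3.24 V; V_SD = V_S − V_D = 9.75 − 1.94 = 7.81 V.
V_ov = V_SG − |V_tp| = 3.24 − 1.29 = 1.95 V.
Since V_SD = 7.81 V ≥ V_ov = 1.95 V, the device is in saturation.
I_D = ½ k_p V_ov² = 0.5 × 5.8 × 1.95² = 11 mA.

Saturation; I_D = 11.0 mA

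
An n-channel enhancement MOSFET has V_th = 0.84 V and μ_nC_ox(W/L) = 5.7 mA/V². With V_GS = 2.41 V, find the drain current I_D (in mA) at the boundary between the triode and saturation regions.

At the boundary V_DS = V_ov = V_GS − V_th = 2.41 − 0.84 = 1.57 V.
I_D = ½ k_n V_ov² = 0.5 × 5.7 × 1.57² = 7.02 mA.

I_D = 7.02 mA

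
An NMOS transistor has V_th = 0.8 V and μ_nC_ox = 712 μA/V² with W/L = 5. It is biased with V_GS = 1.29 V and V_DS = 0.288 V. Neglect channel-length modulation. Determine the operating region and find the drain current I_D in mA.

Triode; I_D = 0.355 mA

k_n = μ_nC_ox · (W/L) = 3.56 mA/V².
V_ov = V_GS − V_th = 1.29 − 0.8 = 0.49 V.
Since V_DS = 0.288 V < V_ov = 0.49 V, the device is in the triode region.
I_D = k_n [V_ov · V_DS − ½ V_DS²] = 3.56 × [0.49 × 0.288 − 0.5 × 0.288²] = 0.355 mA.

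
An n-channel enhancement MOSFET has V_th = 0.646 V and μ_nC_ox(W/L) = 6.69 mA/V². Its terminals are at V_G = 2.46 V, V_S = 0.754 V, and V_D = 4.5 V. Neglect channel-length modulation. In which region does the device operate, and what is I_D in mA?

V_GS = V_G − V_S = 2.46 − 0.754 = 1.71 V; V_DS = V_D − V_S = 4.5 − 0.754 = 3.75 V.
V_ov = V_GS − V_th = 1.71 − 0.646 = 1.06 V.
Since V_DS = 3.75 V ≥ V_ov = 1.06 V, the device is in saturation.
I_D = ½ k_n V_ov² = 0.5 × 6.69 × 1.06² = 3.76 mA.

Saturation; I_D = 3.76 mA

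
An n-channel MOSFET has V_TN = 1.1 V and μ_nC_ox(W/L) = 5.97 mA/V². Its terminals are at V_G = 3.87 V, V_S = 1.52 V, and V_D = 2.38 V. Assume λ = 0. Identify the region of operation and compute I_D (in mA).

V_GS = V_G − V_S = 3.87 − 1.52 = 2.35 V; V_DS = V_D − V_S = 2.38 − 1.52 = 0.86 V.
V_ov = V_GS − V_TN = 2.35 − 1.1 = 1.25 V.
Since V_DS = 0.86 V < V_ov = 1.25 V, the device is in the triode region.
I_D = k_n [V_ov · V_DS − ½ V_DS²] = 5.97 × [1.25 × 0.86 − 0.5 × 0.86²] = 4.21 mA.

Triode; I_D = 4.21 mA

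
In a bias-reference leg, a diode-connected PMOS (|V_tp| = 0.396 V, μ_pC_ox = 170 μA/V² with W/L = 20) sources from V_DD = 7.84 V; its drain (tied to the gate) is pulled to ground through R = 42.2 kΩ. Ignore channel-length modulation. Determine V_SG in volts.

V_SG = 0.711 V

With gate tied to drain, V_SG = V_SD ≥ V_SG − |V_tp|, so the device is in saturation.
k_p = μ_pC_ox · (W/L) = 3.4 mA/V².
KCL at the drain: ½ k_p (V_SG − |V_tp|)² = (V_DD − V_SG)/R.
Let x = V_SG − 0.396. Then 71.7 x² + x − 7.444 = 0, giving x = 0.315 V (positive root), so V_SG = 0.711 V.
I_D = (V_DD − V_SG)/R = (7.84 − 0.711) / 42.2 = 0.169 mA.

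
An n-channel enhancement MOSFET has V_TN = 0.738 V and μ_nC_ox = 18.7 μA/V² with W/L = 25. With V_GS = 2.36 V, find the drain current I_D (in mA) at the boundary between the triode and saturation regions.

At the boundary V_DS = V_ov = V_GS − V_TN = 2.36 − 0.738 = 1.62 V.
k_n = μ_nC_ox · (W/L) = 0.4675 mA/V².
I_D = ½ k_n V_ov² = 0.5 × 0.4675 × 1.62² = 0.615 mA.

I_D = 0.615 mA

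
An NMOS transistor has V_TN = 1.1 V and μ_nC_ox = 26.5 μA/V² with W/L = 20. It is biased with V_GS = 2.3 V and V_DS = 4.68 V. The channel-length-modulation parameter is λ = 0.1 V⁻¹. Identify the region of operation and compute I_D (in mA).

k_n = μ_nC_ox · (W/L) = 0.53 mA/V².
V_ov = V_GS − V_TN = 2.3 − 1.1 = 1.2 V.
Since V_DS = 4.68 V ≥ V_ov = 1.2 V, the device is in saturation.
I_D = ½ k_n V_ov² (1 + λ V_DS) = 0.5 × 0.53 × 1.2² × (1 + 0.1 × 4.68) = 0.56 mA.

Saturation; I_D = 0.560 mA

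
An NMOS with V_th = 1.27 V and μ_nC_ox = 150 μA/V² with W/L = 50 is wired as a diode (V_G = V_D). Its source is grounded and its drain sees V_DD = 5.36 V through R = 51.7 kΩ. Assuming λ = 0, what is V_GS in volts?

V_GS = 1.41 V

With gate tied to drain, V_GS = V_DS ≥ V_GS − V_th, so the device is in saturation.
k_n = μ_nC_ox · (W/L) = 7.5 mA/V².
KCL at the drain: ½ k_n (V_GS − V_th)² = (V_DD − V_GS)/R.
Let x = V_GS − 1.27. Then 194 x² + x − 4.09 = 0, giving x = 0.143 V (positive root), so V_GS = 1.41 V.
I_D = (V_DD − V_GS)/R = (5.36 − 1.41) / 51.7 = 0.0764 mA.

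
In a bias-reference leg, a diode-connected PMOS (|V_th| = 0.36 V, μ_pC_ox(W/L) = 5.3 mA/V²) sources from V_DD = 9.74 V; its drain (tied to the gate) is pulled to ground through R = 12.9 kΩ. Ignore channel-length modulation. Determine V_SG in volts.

With gate tied to drain, V_SG = V_SD ≥ V_SG − |V_th|, so the device is in saturation.
KCL at the drain: ½ k_p (V_SG − |V_th|)² = (V_DD − V_SG)/R.
Let x = V_SG − 0.36. Then 34.2 x² + x − 9.38 = 0, giving x = 0.509 V (positive root), so V_SG = 0.869 V.
I_D = (V_DD − V_SG)/R = (9.74 − 0.869) / 12.9 = 0.688 mA.

V_SG = 0.869 V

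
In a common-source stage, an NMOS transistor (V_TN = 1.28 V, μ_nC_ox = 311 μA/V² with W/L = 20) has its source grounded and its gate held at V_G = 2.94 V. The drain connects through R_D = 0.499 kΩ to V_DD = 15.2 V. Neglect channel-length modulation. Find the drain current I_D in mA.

V_GS = V_G = 2.94 V, so V_ov = 2.94 − 1.28 = 1.66 V.
k_n = μ_nC_ox · (W/L) = 6.22 mA/V².
Assume saturation: I_D = ½ k_n V_ov² = 0.5 × 6.22 × 1.66² = 8.57 mA, giving V_DS = V_DD − I_D R_D = 15.2 − 8.57 × 0.499 = 10.9 V.
V_DS = 10.9 V ≥ V_ov = 1.66 V, confirming saturation.

I_D = 8.57 mA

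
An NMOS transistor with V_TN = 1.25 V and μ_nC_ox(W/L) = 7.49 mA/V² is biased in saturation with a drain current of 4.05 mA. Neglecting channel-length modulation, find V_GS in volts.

V_GS = 2.29 V

In saturation I_D = ½ k_n (V_GS − V_TN)², so V_GS − V_TN = √(2 I_D / k_n) = √(2 × 4.05 / 7.49) = 1.04 V.
V_GS = 1.25 + 1.04 = 2.29 V.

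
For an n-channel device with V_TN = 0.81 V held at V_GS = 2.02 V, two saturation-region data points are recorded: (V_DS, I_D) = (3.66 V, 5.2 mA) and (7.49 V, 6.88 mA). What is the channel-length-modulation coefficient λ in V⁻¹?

With V_GS fixed, I_D ∝ (1 + λ V_DS) in saturation, so I_D2/I_D1 = (1 + λ V_DS2)/(1 + λ V_DS1).
6.88/5.2 = 1.323 = (1 + 7.49 λ)/(1 + 3.66 λ).
Solving: λ (I_D1 V_DS2 − I_D2 V_DS1) = I_D2 − I_D1, so λ = (6.88 − 5.2) / (5.2 × 7.49 − 6.88 × 3.66) = 1.68 / 13.8 = 0.122 V⁻¹.

λ = 0.122 V⁻¹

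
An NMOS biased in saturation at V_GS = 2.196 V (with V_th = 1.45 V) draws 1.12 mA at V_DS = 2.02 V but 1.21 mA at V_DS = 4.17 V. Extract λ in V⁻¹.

λ = 0.0404 V⁻¹

With V_GS fixed, I_D ∝ (1 + λ V_DS) in saturation, so I_D2/I_D1 = (1 + λ V_DS2)/(1 + λ V_DS1).
1.21/1.12 = 1.08 = (1 + 4.17 λ)/(1 + 2.02 λ).
Solving: λ (I_D1 V_DS2 − I_D2 V_DS1) = I_D2 − I_D1, so λ = (1.21 − 1.12) / (1.12 × 4.17 − 1.21 × 2.02) = 0.09 / 2.23 = 0.0404 V⁻¹.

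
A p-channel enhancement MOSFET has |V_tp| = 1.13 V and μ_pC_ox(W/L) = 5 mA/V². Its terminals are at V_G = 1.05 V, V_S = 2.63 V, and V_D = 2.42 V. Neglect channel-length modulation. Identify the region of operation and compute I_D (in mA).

Triode; I_D = 0.362 mA

V_SG = V_S − V_G = 2.63 − 1.05 = 1.58 V; V_SD = V_S − V_D = 2.63 − 2.42 = 0.21 V.
V_ov = V_SG − |V_tp| = 1.58 − 1.13 = 0.45 V.
Since V_SD = 0.21 V < V_ov = 0.45 V, the device is in the triode region.
I_D = k_p [V_ov · V_SD − ½ V_SD²] = 5 × [0.45 × 0.21 − 0.5 × 0.21²] = 0.362 mA.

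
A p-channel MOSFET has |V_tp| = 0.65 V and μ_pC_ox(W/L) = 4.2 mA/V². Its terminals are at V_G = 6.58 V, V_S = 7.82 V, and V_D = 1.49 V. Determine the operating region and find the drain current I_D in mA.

Saturation; I_D = 0.731 mA

V_SG = V_S − V_G = 7.82 − 6.58 = 1.24 V; V_SD = V_S − V_D = 7.82 − 1.49 = 6.33 V.
V_ov = V_SG − |V_tp| = 1.24 − 0.65 = 0.59 V.
Since V_SD = 6.33 V ≥ V_ov = 0.59 V, the device is in saturation.
I_D = ½ k_p V_ov² = 0.5 × 4.2 × 0.59² = 0.731 mA.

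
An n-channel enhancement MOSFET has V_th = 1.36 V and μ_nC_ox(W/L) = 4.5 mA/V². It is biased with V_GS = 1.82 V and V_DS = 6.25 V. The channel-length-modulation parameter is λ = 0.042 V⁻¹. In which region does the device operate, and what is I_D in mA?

V_ov = V_GS − V_th = 1.82 − 1.36 = 0.46 V.
Since V_DS = 6.25 V ≥ V_ov = 0.46 V, the device is in saturation.
I_D = ½ k_n V_ov² (1 + λ V_DS) = 0.5 × 4.5 × 0.46² × (1 + 0.042 × 6.25) = 0.601 mA.

Saturation; I_D = 0.601 mA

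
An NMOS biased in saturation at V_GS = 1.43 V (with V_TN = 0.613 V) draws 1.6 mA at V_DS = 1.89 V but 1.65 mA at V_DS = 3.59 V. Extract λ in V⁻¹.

With V_GS fixed, I_D ∝ (1 + λ V_DS) in saturation, so I_D2/I_D1 = (1 + λ V_DS2)/(1 + λ V_DS1).
1.65/1.6 = 1.031 = (1 + 3.59 λ)/(1 + 1.89 λ).
Solving: λ (I_D1 V_DS2 − I_D2 V_DS1) = I_D2 − I_D1, so λ = (1.65 − 1.6) / (1.6 × 3.59 − 1.65 × 1.89) = 0.05 / 2.63 = 0.019 V⁻¹.

λ = 0.0190 V⁻¹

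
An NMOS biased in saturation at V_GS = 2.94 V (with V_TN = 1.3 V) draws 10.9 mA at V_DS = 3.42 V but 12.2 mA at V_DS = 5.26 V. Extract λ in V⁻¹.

λ = 0.0833 V⁻¹

With V_GS fixed, I_D ∝ (1 + λ V_DS) in saturation, so I_D2/I_D1 = (1 + λ V_DS2)/(1 + λ V_DS1).
12.2/10.9 = 1.119 = (1 + 5.26 λ)/(1 + 3.42 λ).
Solving: λ (I_D1 V_DS2 − I_D2 V_DS1) = I_D2 − I_D1, so λ = (12.2 − 10.9) / (10.9 × 5.26 − 12.2 × 3.42) = 1.3 / 15.6 = 0.0833 V⁻¹.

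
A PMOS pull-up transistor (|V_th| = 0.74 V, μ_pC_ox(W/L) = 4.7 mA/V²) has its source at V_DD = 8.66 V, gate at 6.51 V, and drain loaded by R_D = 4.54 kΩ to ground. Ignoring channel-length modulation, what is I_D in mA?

I_D = 1.84 mA

V_SG = V_DD − V_G = 8.66 − 6.51 = 2.15 V, so V_ov = 2.15 − 0.74 = 1.41 V.
Assume saturation: I_D = ½ k_p V_ov² = 0.5 × 4.7 × 1.41² = 4.67 mA, giving V_SD = V_DD − I_D R_D = 8.66 − 4.67 × 4.54 = -12.6 V.
But -12.6 V < V_ov = 1.41 V, so the device is actually in triode.
In triode I_D = k_p[V_ov V_SD − ½ V_SD²] and I_D = (V_DD − V_SD)/R_D. Equating: 10.7 V_SD² − 31.09 V_SD + 8.66 = 0, giving V_SD = 0.312 V (the root below V_ov).
I_D = (8.66 − 0.312) / 4.54 = 1.84 mA.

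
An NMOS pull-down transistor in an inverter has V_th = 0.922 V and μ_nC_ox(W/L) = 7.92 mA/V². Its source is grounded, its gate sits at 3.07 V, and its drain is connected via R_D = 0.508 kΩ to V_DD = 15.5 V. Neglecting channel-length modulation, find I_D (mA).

V_GS = V_G = 3.07 V, so V_ov = 3.07 − 0.922 = 2.15 V.
Assume saturation: I_D = ½ k_n V_ov² = 0.5 × 7.92 × 2.15² = 18.3 mA, giving V_DS = V_DD − I_D R_D = 15.5 − 18.3 × 0.508 = 6.22 V.
V_DS = 6.22 V ≥ V_ov = 2.15 V, confirming saturation.

I_D = 18.3 mA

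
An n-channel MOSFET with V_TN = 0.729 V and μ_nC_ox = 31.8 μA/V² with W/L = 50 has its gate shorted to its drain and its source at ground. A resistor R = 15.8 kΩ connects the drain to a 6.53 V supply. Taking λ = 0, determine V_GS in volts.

V_GS = 1.37 V

With gate tied to drain, V_GS = V_DS ≥ V_GS − V_TN, so the device is in saturation.
k_n = μ_nC_ox · (W/L) = 1.59 mA/V².
KCL at the drain: ½ k_n (V_GS − V_TN)² = (V_DD − V_GS)/R.
Let x = V_GS − 0.729. Then 12.6 x² + x − 5.801 = 0, giving x = 0.641 V (positive root), so V_GS = 1.37 V.
I_D = (V_DD − V_GS)/R = (6.53 − 1.37) / 15.8 = 0.327 mA.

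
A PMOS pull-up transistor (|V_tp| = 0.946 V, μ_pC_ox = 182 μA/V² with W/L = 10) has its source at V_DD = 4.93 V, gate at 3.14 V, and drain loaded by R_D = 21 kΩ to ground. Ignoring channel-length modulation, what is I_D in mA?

I_D = 0.227 mA

V_SG = V_DD − V_G = 4.93 − 3.14 = 1.79 V, so V_ov = 1.79 − 0.946 = 0.844 V.
k_p = μ_pC_ox · (W/L) = 1.82 mA/V².
Assume saturation: I_D = ½ k_p V_ov² = 0.5 × 1.82 × 0.844² = 0.648 mA, giving V_SD = V_DD − I_D R_D = 4.93 − 0.648 × 21 = -8.68 V.
But -8.68 V < V_ov = 0.844 V, so the device is actually in triode.
In triode I_D = k_p[V_ov V_SD − ½ V_SD²] and I_D = (V_DD − V_SD)/R_D. Equating: 19.1 V_SD² − 33.26 V_SD + 4.93 = 0, giving V_SD = 0.164 V (the root below V_ov).
I_D = (4.93 − 0.164) / 21 = 0.227 mA.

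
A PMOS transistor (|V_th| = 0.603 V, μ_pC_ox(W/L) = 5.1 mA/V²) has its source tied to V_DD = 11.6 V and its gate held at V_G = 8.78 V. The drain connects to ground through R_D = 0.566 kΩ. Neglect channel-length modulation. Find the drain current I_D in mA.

I_D = 12.5 mA

V_SG = V_DD − V_G = 11.6 − 8.78 = 2.82 V, so V_ov = 2.82 − 0.603 = 2.22 V.
Assume saturation: I_D = ½ k_p V_ov² = 0.5 × 5.1 × 2.22² = 12.5 mA, giving V_SD = V_DD − I_D R_D = 11.6 − 12.5 × 0.566 = 4.51 V.
V_SD = 4.51 V ≥ V_ov = 2.22 V, confirming saturation.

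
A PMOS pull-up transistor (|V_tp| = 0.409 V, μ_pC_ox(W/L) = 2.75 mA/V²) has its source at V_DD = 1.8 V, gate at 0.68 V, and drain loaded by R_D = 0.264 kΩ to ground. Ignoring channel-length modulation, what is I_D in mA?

V_SG = V_DD − V_G = 1.8 − 0.68 = 1.12 V, so V_ov = 1.12 − 0.409 = 0.711 V.
Assume saturation: I_D = ½ k_p V_ov² = 0.5 × 2.75 × 0.711² = 0.695 mA, giving V_SD = V_DD − I_D R_D = 1.8 − 0.695 × 0.264 = 1.62 V.
V_SD = 1.62 V ≥ V_ov = 0.711 V, confirming saturation.

I_D = 0.695 mA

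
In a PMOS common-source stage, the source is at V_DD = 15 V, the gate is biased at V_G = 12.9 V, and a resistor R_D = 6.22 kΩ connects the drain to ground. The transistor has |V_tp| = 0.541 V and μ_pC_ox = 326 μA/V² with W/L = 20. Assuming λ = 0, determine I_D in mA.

V_SG = V_DD − V_G = 15 − 12.9 = 2.1 V, so V_ov = 2.1 − 0.541 = 1.56 V.
k_p = μ_pC_ox · (W/L) = 6.52 mA/V².
Assume saturation: I_D = ½ k_p V_ov² = 0.5 × 6.52 × 1.56² = 7.92 mA, giving V_SD = V_DD − I_D R_D = 15 − 7.92 × 6.22 = -34.3 V.
But -34.3 V < V_ov = 1.56 V, so the device is actually in triode.
In triode I_D = k_p[V_ov V_SD − ½ V_SD²] and I_D = (V_DD − V_SD)/R_D. Equating: 20.3 V_SD² − 64.22 V_SD + 15 = 0, giving V_SD = 0.254 V (the root below V_ov).
I_D = (15 − 0.254) / 6.22 = 2.37 mA.

I_D = 2.37 mA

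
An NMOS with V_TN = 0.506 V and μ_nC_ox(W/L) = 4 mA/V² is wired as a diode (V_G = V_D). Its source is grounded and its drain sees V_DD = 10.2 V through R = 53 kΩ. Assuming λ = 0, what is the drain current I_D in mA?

With gate tied to drain, V_GS = V_DS ≥ V_GS − V_TN, so the device is in saturation.
KCL at the drain: ½ k_n (V_GS − V_TN)² = (V_DD − V_GS)/R.
Let x = V_GS − 0.506. Then 106 x² + x − 9.694 = 0, giving x = 0.298 V (positive root), so V_GS = 0.804 V.
I_D = (V_DD − V_GS)/R = (10.2 − 0.804) / 53 = 0.177 mA.

I_D = 0.177 mA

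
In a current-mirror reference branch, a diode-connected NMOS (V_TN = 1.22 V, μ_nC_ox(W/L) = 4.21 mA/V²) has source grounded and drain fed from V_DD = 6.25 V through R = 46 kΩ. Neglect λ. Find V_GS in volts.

V_GS = 1.44 V

With gate tied to drain, V_GS = V_DS ≥ V_GS − V_TN, so the device is in saturation.
KCL at the drain: ½ k_n (V_GS − V_TN)² = (V_DD − V_GS)/R.
Let x = V_GS − 1.22. Then 96.8 x² + x − 5.03 = 0, giving x = 0.223 V (positive root), so V_GS = 1.44 V.
I_D = (V_DD − V_GS)/R = (6.25 − 1.44) / 46 = 0.105 mA.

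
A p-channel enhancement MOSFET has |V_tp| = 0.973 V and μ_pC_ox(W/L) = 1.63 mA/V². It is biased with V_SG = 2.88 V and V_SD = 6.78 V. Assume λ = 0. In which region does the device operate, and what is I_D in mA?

V_ov = V_SG − |V_tp| = 2.88 − 0.973 = 1.91 V.
Since V_SD = 6.78 V ≥ V_ov = 1.91 V, the device is in saturation.
I_D = ½ k_p V_ov² = 0.5 × 1.63 × 1.91² = 2.96 mA.

Saturation; I_D = 2.96 mA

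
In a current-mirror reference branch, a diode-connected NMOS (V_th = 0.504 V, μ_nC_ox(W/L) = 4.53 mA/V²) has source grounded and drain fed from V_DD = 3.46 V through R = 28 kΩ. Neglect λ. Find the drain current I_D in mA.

I_D = 0.0981 mA

With gate tied to drain, V_GS = V_DS ≥ V_GS − V_th, so the device is in saturation.
KCL at the drain: ½ k_n (V_GS − V_th)² = (V_DD − V_GS)/R.
Let x = V_GS − 0.504. Then 63.4 x² + x − 2.956 = 0, giving x = 0.208 V (positive root), so V_GS = 0.712 V.
I_D = (V_DD − V_GS)/R = (3.46 − 0.712) / 28 = 0.0981 mA.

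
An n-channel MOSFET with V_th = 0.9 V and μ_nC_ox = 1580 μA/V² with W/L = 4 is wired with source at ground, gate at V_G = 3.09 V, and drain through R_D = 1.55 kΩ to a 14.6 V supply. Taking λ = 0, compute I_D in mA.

V_GS = V_G = 3.09 V, so V_ov = 3.09 − 0.9 = 2.19 V.
k_n = μ_nC_ox · (W/L) = 6.32 mA/V².
Assume saturation: I_D = ½ k_n V_ov² = 0.5 × 6.32 × 2.19² = 15.2 mA, giving V_DS = V_DD − I_D R_D = 14.6 − 15.2 × 1.55 = -8.89 V.
But -8.89 V < V_ov = 2.19 V, so the device is actually in triode.
In triode I_D = k_n[V_ov V_DS − ½ V_DS²] and I_D = (V_DD − V_DS)/R_D. Equating: 4.9 V_DS² − 22.45 V_DS + 14.6 = 0, giving V_DS = 0.784 V (the root below V_ov).
I_D = (14.6 − 0.784) / 1.55 = 8.91 mA.

I_D = 8.91 mA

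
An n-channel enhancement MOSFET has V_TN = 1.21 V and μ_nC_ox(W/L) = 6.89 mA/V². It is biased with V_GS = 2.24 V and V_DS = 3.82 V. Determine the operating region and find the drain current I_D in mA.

Saturation; I_D = 3.65 mA

V_ov = V_GS − V_TN = 2.24 − 1.21 = 1.03 V.
Since V_DS = 3.82 V ≥ V_ov = 1.03 V, the device is in saturation.
I_D = ½ k_n V_ov² = 0.5 × 6.89 × 1.03² = 3.65 mA.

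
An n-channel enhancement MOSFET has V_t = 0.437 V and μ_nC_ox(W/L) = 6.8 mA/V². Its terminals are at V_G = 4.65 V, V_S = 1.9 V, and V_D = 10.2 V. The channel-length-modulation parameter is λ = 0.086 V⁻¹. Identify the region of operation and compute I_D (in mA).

V_GS = V_G − V_S = 4.65 − 1.9 = 2.75 V; V_DS = V_D − V_S = 10.2 − 1.9 = 8.3 V.
V_ov = V_GS − V_t = 2.75 − 0.437 = 2.31 V.
Since V_DS = 8.3 V ≥ V_ov = 2.31 V, the device is in saturation.
I_D = ½ k_n V_ov² (1 + λ V_DS) = 0.5 × 6.8 × 2.31² × (1 + 0.086 × 8.3) = 31.2 mA.

Saturation; I_D = 31.2 mA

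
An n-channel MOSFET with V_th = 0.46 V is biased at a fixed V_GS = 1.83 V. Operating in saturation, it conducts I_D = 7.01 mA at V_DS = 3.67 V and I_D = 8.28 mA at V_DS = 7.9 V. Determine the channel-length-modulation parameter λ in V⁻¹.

With V_GS fixed, I_D ∝ (1 + λ V_DS) in saturation, so I_D2/I_D1 = (1 + λ V_DS2)/(1 + λ V_DS1).
8.28/7.01 = 1.181 = (1 + 7.9 λ)/(1 + 3.67 λ).
Solving: λ (I_D1 V_DS2 − I_D2 V_DS1) = I_D2 − I_D1, so λ = (8.28 − 7.01) / (7.01 × 7.9 − 8.28 × 3.67) = 1.27 / 25 = 0.0508 V⁻¹.

λ = 0.0508 V⁻¹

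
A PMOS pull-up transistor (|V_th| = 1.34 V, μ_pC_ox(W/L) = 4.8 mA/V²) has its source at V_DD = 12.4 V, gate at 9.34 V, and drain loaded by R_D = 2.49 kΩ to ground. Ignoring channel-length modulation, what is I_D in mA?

V_SG = V_DD − V_G = 12.4 − 9.34 = 3.06 V, so V_ov = 3.06 − 1.34 = 1.72 V.
Assume saturation: I_D = ½ k_p V_ov² = 0.5 × 4.8 × 1.72² = 7.1 mA, giving V_SD = V_DD − I_D R_D = 12.4 − 7.1 × 2.49 = -5.28 V.
But -5.28 V < V_ov = 1.72 V, so the device is actually in triode.
In triode I_D = k_p[V_ov V_SD − ½ V_SD²] and I_D = (V_DD − V_SD)/R_D. Equating: 5.98 V_SD² − 21.56 V_SD + 12.4 = 0, giving V_SD = 0.718 V (the root below V_ov).
I_D = (12.4 − 0.718) / 2.49 = 4.69 mA.

I_D = 4.69 mA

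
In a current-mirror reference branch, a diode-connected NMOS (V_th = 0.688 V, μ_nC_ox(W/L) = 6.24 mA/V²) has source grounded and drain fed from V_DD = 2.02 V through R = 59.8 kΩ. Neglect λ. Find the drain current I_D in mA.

I_D = 0.0209 mA

With gate tied to drain, V_GS = V_DS ≥ V_GS − V_th, so the device is in saturation.
KCL at the drain: ½ k_n (V_GS − V_th)² = (V_DD − V_GS)/R.
Let x = V_GS − 0.688. Then 187 x² + x − 1.332 = 0, giving x = 0.0819 V (positive root), so V_GS = 0.77 V.
I_D = (V_DD − V_GS)/R = (2.02 − 0.77) / 59.8 = 0.0209 mA.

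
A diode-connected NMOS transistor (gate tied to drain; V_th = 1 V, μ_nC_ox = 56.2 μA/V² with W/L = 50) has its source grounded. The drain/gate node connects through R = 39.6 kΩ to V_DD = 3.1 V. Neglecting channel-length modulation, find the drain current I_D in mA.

With gate tied to drain, V_GS = V_DS ≥ V_GS − V_th, so the device is in saturation.
k_n = μ_nC_ox · (W/L) = 2.81 mA/V².
KCL at the drain: ½ k_n (V_GS − V_th)² = (V_DD − V_GS)/R.
Let x = V_GS − 1. Then 55.6 x² + x − 2.1 = 0, giving x = 0.185 V (positive root), so V_GS = 1.19 V.
I_D = (V_DD − V_GS)/R = (3.1 − 1.19) / 39.6 = 0.0483 mA.

I_D = 0.0483 mA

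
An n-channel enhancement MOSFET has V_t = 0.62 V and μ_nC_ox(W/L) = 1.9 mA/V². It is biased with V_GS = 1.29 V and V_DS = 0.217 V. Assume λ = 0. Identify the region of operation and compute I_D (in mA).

V_ov = V_GS − V_t = 1.29 − 0.62 = 0.67 V.
Since V_DS = 0.217 V < V_ov = 0.67 V, the device is in the triode region.
I_D = k_n [V_ov · V_DS − ½ V_DS²] = 1.9 × [0.67 × 0.217 − 0.5 × 0.217²] = 0.232 mA.

Triode; I_D = 0.232 mA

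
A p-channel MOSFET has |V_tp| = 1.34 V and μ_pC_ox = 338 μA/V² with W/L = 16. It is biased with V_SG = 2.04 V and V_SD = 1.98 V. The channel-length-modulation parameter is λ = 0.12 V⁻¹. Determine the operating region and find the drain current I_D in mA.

k_p = μ_pC_ox · (W/L) = 5.408 mA/V².
V_ov = V_SG − |V_tp| = 2.04 − 1.34 = 0.7 V.
Since V_SD = 1.98 V ≥ V_ov = 0.7 V, the device is in saturation.
I_D = ½ k_p V_ov² (1 + λ V_SD) = 0.5 × 5.408 × 0.7² × (1 + 0.12 × 1.98) = 1.64 mA.

Saturation; I_D = 1.64 mA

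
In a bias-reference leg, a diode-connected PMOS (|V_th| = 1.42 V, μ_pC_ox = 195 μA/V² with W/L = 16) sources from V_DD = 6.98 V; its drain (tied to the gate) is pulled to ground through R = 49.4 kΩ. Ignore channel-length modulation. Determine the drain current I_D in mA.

With gate tied to drain, V_SG = V_SD ≥ V_SG − |V_th|, so the device is in saturation.
k_p = μ_pC_ox · (W/L) = 3.12 mA/V².
KCL at the drain: ½ k_p (V_SG − |V_th|)² = (V_DD − V_SG)/R.
Let x = V_SG − 1.42. Then 77.1 x² + x − 5.56 = 0, giving x = 0.262 V (positive root), so V_SG = 1.68 V.
I_D = (V_DD − V_SG)/R = (6.98 − 1.68) / 49.4 = 0.107 mA.

I_D = 0.107 mA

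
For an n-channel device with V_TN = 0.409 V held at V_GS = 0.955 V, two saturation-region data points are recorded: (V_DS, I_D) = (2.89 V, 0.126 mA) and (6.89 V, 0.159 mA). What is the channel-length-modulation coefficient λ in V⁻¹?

With V_GS fixed, I_D ∝ (1 + λ V_DS) in saturation, so I_D2/I_D1 = (1 + λ V_DS2)/(1 + λ V_DS1).
0.159/0.126 = 1.262 = (1 + 6.89 λ)/(1 + 2.89 λ).
Solving: λ (I_D1 V_DS2 − I_D2 V_DS1) = I_D2 − I_D1, so λ = (0.159 − 0.126) / (0.126 × 6.89 − 0.159 × 2.89) = 0.033 / 0.409 = 0.0808 V⁻¹.

λ = 0.0808 V⁻¹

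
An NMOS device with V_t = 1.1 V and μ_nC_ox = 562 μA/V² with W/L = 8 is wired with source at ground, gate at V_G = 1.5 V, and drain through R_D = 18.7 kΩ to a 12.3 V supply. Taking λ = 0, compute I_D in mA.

V_GS = V_G = 1.5 V, so V_ov = 1.5 − 1.1 = 0.4 V.
k_n = μ_nC_ox · (W/L) = 4.496 mA/V².
Assume saturation: I_D = ½ k_n V_ov² = 0.5 × 4.496 × 0.4² = 0.36 mA, giving V_DS = V_DD − I_D R_D = 12.3 − 0.36 × 18.7 = 5.57 V.
V_DS = 5.57 V ≥ V_ov = 0.4 V, confirming saturation.

I_D = 0.360 mA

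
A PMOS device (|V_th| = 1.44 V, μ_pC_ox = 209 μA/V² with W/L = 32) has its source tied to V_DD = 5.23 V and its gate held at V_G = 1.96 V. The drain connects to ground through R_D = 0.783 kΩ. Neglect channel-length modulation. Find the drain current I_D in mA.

I_D = 5.94 mA

V_SG = V_DD − V_G = 5.23 − 1.96 = 3.27 V, so V_ov = 3.27 − 1.44 = 1.83 V.
k_p = μ_pC_ox · (W/L) = 6.688 mA/V².
Assume saturation: I_D = ½ k_p V_ov² = 0.5 × 6.688 × 1.83² = 11.2 mA, giving V_SD = V_DD − I_D R_D = 5.23 − 11.2 × 0.783 = -3.54 V.
But -3.54 V < V_ov = 1.83 V, so the device is actually in triode.
In triode I_D = k_p[V_ov V_SD − ½ V_SD²] and I_D = (V_DD − V_SD)/R_D. Equating: 2.62 V_SD² − 10.58 V_SD + 5.23 = 0, giving V_SD = 0.576 V (the root below V_ov).
I_D = (5.23 − 0.576) / 0.783 = 5.94 mA.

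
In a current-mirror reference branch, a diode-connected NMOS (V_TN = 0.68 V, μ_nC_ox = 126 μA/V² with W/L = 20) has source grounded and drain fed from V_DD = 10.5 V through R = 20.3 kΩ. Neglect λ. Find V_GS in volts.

With gate tied to drain, V_GS = V_DS ≥ V_GS − V_TN, so the device is in saturation.
k_n = μ_nC_ox · (W/L) = 2.52 mA/V².
KCL at the drain: ½ k_n (V_GS − V_TN)² = (V_DD − V_GS)/R.
Let x = V_GS − 0.68. Then 25.6 x² + x − 9.82 = 0, giving x = 0.6 V (positive root), so V_GS = 1.28 V.
I_D = (V_DD − V_GS)/R = (10.5 − 1.28) / 20.3 = 0.454 mA.

V_GS = 1.28 V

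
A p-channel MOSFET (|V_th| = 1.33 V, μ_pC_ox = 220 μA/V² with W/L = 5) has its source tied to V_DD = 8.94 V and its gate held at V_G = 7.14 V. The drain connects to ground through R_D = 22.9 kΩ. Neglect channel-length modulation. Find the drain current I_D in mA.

V_SG = V_DD − V_G = 8.94 − 7.14 = 1.8 V, so V_ov = 1.8 − 1.33 = 0.47 V.
k_p = μ_pC_ox · (W/L) = 1.1 mA/V².
Assume saturation: I_D = ½ k_p V_ov² = 0.5 × 1.1 × 0.47² = 0.121 mA, giving V_SD = V_DD − I_D R_D = 8.94 − 0.121 × 22.9 = 6.16 V.
V_SD = 6.16 V ≥ V_ov = 0.47 V, confirming saturation.

I_D = 0.121 mA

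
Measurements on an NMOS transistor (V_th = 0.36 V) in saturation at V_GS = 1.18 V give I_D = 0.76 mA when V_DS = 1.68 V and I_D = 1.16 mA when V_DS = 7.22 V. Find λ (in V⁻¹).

With V_GS fixed, I_D ∝ (1 + λ V_DS) in saturation, so I_D2/I_D1 = (1 + λ V_DS2)/(1 + λ V_DS1).
1.16/0.76 = 1.526 = (1 + 7.22 λ)/(1 + 1.68 λ).
Solving: λ (I_D1 V_DS2 − I_D2 V_DS1) = I_D2 − I_D1, so λ = (1.16 − 0.76) / (0.76 × 7.22 − 1.16 × 1.68) = 0.4 / 3.54 = 0.113 V⁻¹.

λ = 0.113 V⁻¹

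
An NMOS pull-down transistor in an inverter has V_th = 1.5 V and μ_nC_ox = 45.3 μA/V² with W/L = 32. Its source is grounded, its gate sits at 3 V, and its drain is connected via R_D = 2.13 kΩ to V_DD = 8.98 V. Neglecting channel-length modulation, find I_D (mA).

I_D = 1.63 mA

V_GS = V_G = 3 V, so V_ov = 3 − 1.5 = 1.5 V.
k_n = μ_nC_ox · (W/L) = 1.45 mA/V².
Assume saturation: I_D = ½ k_n V_ov² = 0.5 × 1.45 × 1.5² = 1.63 mA, giving V_DS = V_DD − I_D R_D = 8.98 − 1.63 × 2.13 = 5.51 V.
V_DS = 5.51 V ≥ V_ov = 1.5 V, confirming saturation.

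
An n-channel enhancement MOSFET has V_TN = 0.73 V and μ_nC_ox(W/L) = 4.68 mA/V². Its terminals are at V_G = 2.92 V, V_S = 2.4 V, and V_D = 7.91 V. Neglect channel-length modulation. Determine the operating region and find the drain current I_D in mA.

Cutoff; I_D = 0 mA

V_GS = V_G − V_S = 2.92 − 2.4 = 0.52 V; V_DS = V_D − V_S = 7.91 − 2.4 = 5.51 V.
V_GS = 0.52 V < V_TN = 0.73 V, so the transistor is in cutoff.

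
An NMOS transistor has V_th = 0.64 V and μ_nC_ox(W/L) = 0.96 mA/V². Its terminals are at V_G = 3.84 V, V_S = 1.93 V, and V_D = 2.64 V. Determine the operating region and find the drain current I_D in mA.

V_GS = V_G − V_S = 3.84 − 1.93 = 1.91 V; V_DS = V_D − V_S = 2.64 − 1.93 = 0.71 V.
V_ov = V_GS − V_th = 1.91 − 0.64 = 1.27 V.
Since V_DS = 0.71 V < V_ov = 1.27 V, the device is in the triode region.
I_D = k_n [V_ov · V_DS − ½ V_DS²] = 0.96 × [1.27 × 0.71 − 0.5 × 0.71²] = 0.624 mA.

Triode; I_D = 0.624 mA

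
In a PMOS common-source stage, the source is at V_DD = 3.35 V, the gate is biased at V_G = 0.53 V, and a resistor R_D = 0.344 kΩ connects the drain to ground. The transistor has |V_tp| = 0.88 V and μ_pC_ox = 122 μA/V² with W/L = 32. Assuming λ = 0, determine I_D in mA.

V_SG = V_DD − V_G = 3.35 − 0.53 = 2.82 V, so V_ov = 2.82 − 0.88 = 1.94 V.
k_p = μ_pC_ox · (W/L) = 3.904 mA/V².
Assume saturation: I_D = ½ k_p V_ov² = 0.5 × 3.904 × 1.94² = 7.35 mA, giving V_SD = V_DD − I_D R_D = 3.35 − 7.35 × 0.344 = 0.823 V.
But 0.823 V < V_ov = 1.94 V, so the device is actually in triode.
In triode I_D = k_p[V_ov V_SD − ½ V_SD²] and I_D = (V_DD − V_SD)/R_D. Equating: 0.671 V_SD² − 3.605 V_SD + 3.35 = 0, giving V_SD = 1.2 V (the root below V_ov).
I_D = (3.35 − 1.2) / 0.344 = 6.26 mA.

I_D = 6.26 mA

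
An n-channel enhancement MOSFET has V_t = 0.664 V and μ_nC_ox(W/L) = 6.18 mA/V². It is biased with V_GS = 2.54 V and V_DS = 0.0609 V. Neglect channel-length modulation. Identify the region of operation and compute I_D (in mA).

V_ov = V_GS − V_t = 2.54 − 0.664 = 1.88 V.
Since V_DS = 0.0609 V < V_ov = 1.88 V, the device is in the triode region.
I_D = k_n [V_ov · V_DS − ½ V_DS²] = 6.18 × [1.88 × 0.0609 − 0.5 × 0.0609²] = 0.695 mA.

Triode; I_D = 0.695 mA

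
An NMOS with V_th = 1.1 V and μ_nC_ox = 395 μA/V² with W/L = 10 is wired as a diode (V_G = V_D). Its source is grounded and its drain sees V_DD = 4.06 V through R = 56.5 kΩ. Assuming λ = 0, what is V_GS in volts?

V_GS = 1.26 V

With gate tied to drain, V_GS = V_DS ≥ V_GS − V_th, so the device is in saturation.
k_n = μ_nC_ox · (W/L) = 3.95 mA/V².
KCL at the drain: ½ k_n (V_GS − V_th)² = (V_DD − V_GS)/R.
Let x = V_GS − 1.1. Then 112 x² + x − 2.96 = 0, giving x = 0.158 V (positive root), so V_GS = 1.26 V.
I_D = (V_DD − V_GS)/R = (4.06 − 1.26) / 56.5 = 0.0496 mA.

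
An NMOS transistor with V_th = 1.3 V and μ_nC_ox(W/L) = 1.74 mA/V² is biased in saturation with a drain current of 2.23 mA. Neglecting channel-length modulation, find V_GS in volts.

V_GS = 2.90 V

In saturation I_D = ½ k_n (V_GS − V_th)², so V_GS − V_th = √(2 I_D / k_n) = √(2 × 2.23 / 1.74) = 1.6 V.
V_GS = 1.3 + 1.6 = 2.9 V.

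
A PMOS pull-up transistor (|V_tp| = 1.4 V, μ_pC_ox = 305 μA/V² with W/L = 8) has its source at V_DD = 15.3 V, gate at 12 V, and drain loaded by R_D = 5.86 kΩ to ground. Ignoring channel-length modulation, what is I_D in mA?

I_D = 2.50 mA

V_SG = V_DD − V_G = 15.3 − 12 = 3.3 V, so V_ov = 3.3 − 1.4 = 1.9 V.
k_p = μ_pC_ox · (W/L) = 2.44 mA/V².
Assume saturation: I_D = ½ k_p V_ov² = 0.5 × 2.44 × 1.9² = 4.4 mA, giving V_SD = V_DD − I_D R_D = 15.3 − 4.4 × 5.86 = -10.5 V.
But -10.5 V < V_ov = 1.9 V, so the device is actually in triode.
In triode I_D = k_p[V_ov V_SD − ½ V_SD²] and I_D = (V_DD − V_SD)/R_D. Equating: 7.15 V_SD² − 28.17 V_SD + 15.3 = 0, giving V_SD = 0.651 V (the root below V_ov).
I_D = (15.3 − 0.651) / 5.86 = 2.5 mA.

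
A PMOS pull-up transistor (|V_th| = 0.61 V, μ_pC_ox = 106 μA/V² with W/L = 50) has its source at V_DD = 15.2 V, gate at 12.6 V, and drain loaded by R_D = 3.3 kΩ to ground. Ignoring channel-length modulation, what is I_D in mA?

V_SG = V_DD − V_G = 15.2 − 12.6 = 2.6 V, so V_ov = 2.6 − 0.61 = 1.99 V.
k_p = μ_pC_ox · (W/L) = 5.3 mA/V².
Assume saturation: I_D = ½ k_p V_ov² = 0.5 × 5.3 × 1.99² = 10.5 mA, giving V_SD = V_DD − I_D R_D = 15.2 − 10.5 × 3.3 = -19.4 V.
But -19.4 V < V_ov = 1.99 V, so the device is actually in triode.
In triode I_D = k_p[V_ov V_SD − ½ V_SD²] and I_D = (V_DD − V_SD)/R_D. Equating: 8.74 V_SD² − 35.81 V_SD + 15.2 = 0, giving V_SD = 0.481 V (the root below V_ov).
I_D = (15.2 − 0.481) / 3.3 = 4.46 mA.

I_D = 4.46 mA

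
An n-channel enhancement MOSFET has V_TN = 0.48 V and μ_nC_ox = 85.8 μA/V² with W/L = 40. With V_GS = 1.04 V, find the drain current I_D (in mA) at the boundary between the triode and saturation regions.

At the boundary V_DS = V_ov = V_GS − V_TN = 1.04 − 0.48 = 0.56 V.
k_n = μ_nC_ox · (W/L) = 3.432 mA/V².
I_D = ½ k_n V_ov² = 0.5 × 3.432 × 0.56² = 0.538 mA.

I_D = 0.538 mA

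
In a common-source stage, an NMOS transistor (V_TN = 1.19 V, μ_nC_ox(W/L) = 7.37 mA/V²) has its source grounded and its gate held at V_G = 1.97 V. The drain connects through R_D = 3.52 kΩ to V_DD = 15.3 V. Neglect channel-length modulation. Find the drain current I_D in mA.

V_GS = V_G = 1.97 V, so V_ov = 1.97 − 1.19 = 0.78 V.
Assume saturation: I_D = ½ k_n V_ov² = 0.5 × 7.37 × 0.78² = 2.24 mA, giving V_DS = V_DD − I_D R_D = 15.3 − 2.24 × 3.52 = 7.41 V.
V_DS = 7.41 V ≥ V_ov = 0.78 V, confirming saturation.

I_D = 2.24 mA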